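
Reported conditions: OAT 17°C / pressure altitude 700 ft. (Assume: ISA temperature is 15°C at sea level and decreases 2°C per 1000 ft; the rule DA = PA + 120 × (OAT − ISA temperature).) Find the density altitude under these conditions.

ISA temperature at 700 ft = 15 − 2 × (700/1000) = 13.6°C.
ISA deviation = 17 − 13.6 = +3.4°C.
Density altitude = 700 + 120 × (3.4) = 700 + (+408) = 1108 ft.

1108 ft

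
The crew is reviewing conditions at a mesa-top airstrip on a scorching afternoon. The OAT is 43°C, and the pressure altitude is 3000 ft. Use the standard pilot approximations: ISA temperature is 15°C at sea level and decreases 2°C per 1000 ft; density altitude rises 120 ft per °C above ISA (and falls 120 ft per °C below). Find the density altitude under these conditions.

7080 ft

ISA temperature at 3000 ft = 15 − 2 × (3000/1000) = 9°C.
ISA deviation = 43 − 9 = +34°C.
Density altitude = 3000 + 120 × (34) = 3000 + (+4080) = 7080 ft.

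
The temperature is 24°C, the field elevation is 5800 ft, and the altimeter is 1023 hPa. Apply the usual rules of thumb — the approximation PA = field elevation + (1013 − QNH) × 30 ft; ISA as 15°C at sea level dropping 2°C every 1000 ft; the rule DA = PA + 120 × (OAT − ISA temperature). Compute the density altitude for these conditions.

7900 ft

Pressure altitude = 5800 + (1013 − 1023) × 30 = 5800 + (-300) = 5500 ft.
ISA temperature at 5500 ft = 15 − 2 × (5500/1000) = 4°C.
ISA deviation = 24 − 4 = +20°C.
Density altitude = 5500 + 120 × (20) = 7900 ft.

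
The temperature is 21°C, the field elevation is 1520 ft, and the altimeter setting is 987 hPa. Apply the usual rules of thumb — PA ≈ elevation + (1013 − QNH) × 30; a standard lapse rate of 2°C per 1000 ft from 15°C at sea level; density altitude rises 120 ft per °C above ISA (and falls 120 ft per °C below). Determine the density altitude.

Pressure altitude = 1520 + (1013 − 987) × 30 = 1520 + (+780) = 2300 ft.
ISA temperature at 2300 ft = 15 − 2 × (2300/1000) = 10.4°C.
ISA deviation = 21 − 10.4 = +10.6°C.
Density altitude = 2300 + 120 × (10.6) = 3572 ft.

3572 ft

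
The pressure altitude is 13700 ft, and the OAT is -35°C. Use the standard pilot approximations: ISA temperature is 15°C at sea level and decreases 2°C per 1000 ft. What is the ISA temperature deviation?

ISA-22.6°C

ISA temperature at 13700 ft = 15 − 2 × (13700/1000) = -12.4°C.
Deviation = OAT − ISA = -35 − (-12.4) = -22.6°C.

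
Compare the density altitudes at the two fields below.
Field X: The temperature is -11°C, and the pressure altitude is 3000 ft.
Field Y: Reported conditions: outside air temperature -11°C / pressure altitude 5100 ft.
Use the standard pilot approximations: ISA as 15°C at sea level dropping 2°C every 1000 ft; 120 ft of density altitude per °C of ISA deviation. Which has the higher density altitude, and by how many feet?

Field X: ISA temp = 9°C, deviation -20°C, DA = 3000 + 120 × (-20) = 600 ft.
Field Y: ISA temp = 4.8°C, deviation -15.8°C, DA = 5100 + 120 × (-15.8) = 3204 ft.
Field Y is higher by 3204 − 600 = 2604 ft.

Field Y by 2604 ft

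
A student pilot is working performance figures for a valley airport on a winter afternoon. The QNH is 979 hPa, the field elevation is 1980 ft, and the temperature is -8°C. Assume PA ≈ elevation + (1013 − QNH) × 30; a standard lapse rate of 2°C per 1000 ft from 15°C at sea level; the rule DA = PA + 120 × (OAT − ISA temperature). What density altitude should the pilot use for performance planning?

960 ft

Pressure altitude = 1980 + (1013 − 979) × 30 = 1980 + (+1020) = 3000 ft.
ISA temperature at 3000 ft = 15 − 2 × (3000/1000) = 9°C.
ISA deviation = -8 − 9 = -17°C.
Density altitude = 3000 + 120 × (-17) = 960 ft.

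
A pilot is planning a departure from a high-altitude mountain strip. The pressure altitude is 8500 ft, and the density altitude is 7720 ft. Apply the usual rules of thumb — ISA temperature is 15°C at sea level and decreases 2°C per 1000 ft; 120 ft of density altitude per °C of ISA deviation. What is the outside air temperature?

Density altitude − pressure altitude = 7720 − 8500 = -780 ft.
At 120 ft/°C that is an ISA deviation of -780/120 = -6.5°C.
ISA temperature at 8500 ft = 15 − 2 × (8500/1000) = -2°C.
OAT = ISA + deviation = -2 + (-6.5) = -8.5°C.

-8.5°C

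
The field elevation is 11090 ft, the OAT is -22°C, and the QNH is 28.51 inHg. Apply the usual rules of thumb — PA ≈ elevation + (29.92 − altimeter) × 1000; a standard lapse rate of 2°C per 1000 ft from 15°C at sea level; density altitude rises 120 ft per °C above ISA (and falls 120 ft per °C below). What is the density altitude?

11060 ft

Pressure altitude = 11090 + (29.92 − 28.51) × 1000 = 11090 + (+1410) = 12500 ft.
ISA temperature at 12500 ft = 15 − 2 × (12500/1000) = -10°C.
ISA deviation = -22 − (-10) = -12°C.
Density altitude = 12500 + 120 × (-12) = 11060 ft.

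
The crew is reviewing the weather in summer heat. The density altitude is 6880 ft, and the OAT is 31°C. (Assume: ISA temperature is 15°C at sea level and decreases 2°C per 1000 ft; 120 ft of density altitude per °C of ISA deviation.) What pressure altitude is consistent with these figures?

4000 ft

DA = PA + 120 × (OAT − (15 − 2·PA/1000)) = PA + 120·OAT − 1800 + 0.24·PA = 1.24·PA + 120·OAT − 1800.
So 1.24·PA = 6880 − 120 × 31 + 1800 = 4960.
PA = 4960 / 1.24 = 4000 ft.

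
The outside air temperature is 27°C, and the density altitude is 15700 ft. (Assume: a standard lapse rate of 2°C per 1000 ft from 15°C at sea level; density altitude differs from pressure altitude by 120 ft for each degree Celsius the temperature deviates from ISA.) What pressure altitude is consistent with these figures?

11500 ft

DA = PA + 120 × (OAT − (15 − 2·PA/1000)) = PA + 120·OAT − 1800 + 0.24·PA = 1.24·PA + 120·OAT − 1800.
So 1.24·PA = 15700 − 120 × 27 + 1800 = 14260.
PA = 14260 / 1.24 = 11500 ft.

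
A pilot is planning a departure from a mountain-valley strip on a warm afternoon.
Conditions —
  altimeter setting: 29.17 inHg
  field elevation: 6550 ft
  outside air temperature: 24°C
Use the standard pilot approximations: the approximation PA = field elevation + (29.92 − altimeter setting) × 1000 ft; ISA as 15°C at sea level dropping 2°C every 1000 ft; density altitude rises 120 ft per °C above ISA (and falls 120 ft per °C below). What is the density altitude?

Pressure altitude = 6550 + (29.92 − 29.17) × 1000 = 6550 + (+750) = 7300 ft.
ISA temperature at 7300 ft = 15 − 2 × (7300/1000) = 0.4°C.
ISA deviation = 24 − 0.4 = +23.6°C.
Density altitude = 7300 + 120 × (23.6) = 10132 ft.

10132 ft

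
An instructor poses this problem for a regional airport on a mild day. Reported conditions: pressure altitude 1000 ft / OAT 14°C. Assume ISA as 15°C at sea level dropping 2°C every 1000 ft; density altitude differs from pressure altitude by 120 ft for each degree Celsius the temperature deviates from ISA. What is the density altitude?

1120 ft

ISA temperature at 1000 ft = 15 − 2 × (1000/1000) = 13°C.
ISA deviation = 14 − 13 = +1°C.
Density altitude = 1000 + 120 × (1) = 1000 + (+120) = 1120 ft.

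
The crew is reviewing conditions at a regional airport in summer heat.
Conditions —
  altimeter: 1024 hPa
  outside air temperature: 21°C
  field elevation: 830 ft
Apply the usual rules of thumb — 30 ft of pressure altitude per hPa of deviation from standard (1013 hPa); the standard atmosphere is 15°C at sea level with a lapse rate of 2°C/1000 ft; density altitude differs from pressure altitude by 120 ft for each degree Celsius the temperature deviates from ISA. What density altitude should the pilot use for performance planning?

1340 ft

Pressure altitude = 830 + (1013 − 1024) × 30 = 830 + (-330) = 500 ft.
ISA temperature at 500 ft = 15 − 2 × (500/1000) = 14°C.
ISA deviation = 21 − 14 = +7°C.
Density altitude = 500 + 120 × (7) = 1340 ft.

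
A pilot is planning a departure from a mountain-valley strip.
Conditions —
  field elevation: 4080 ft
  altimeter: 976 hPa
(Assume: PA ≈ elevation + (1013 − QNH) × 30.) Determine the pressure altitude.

5190 ft

Pressure correction = (1013 − 976) × 30 = +1110 ft.
Pressure altitude = 4080 + (+1110) = 5190 ft.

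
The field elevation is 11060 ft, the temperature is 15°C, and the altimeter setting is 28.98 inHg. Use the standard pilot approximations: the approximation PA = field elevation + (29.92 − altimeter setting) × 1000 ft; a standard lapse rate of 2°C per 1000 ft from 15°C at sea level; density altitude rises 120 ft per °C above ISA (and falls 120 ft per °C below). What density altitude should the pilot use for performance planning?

Pressure altitude = 11060 + (29.92 − 28.98) × 1000 = 11060 + (+940) = 12000 ft.
ISA temperature at 12000 ft = 15 − 2 × (12000/1000) = -9°C.
ISA deviation = 15 − (-9) = +24°C.
Density altitude = 12000 + 120 × (24) = 14880 ft.

14880 ft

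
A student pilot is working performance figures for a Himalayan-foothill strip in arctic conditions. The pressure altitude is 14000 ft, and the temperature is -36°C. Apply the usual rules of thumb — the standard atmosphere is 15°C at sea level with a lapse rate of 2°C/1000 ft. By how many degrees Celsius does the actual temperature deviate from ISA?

ISA-23°C

ISA temperature at 14000 ft = 15 − 2 × (14000/1000) = -13°C.
Deviation = OAT − ISA = -36 − (-13) = -23°C.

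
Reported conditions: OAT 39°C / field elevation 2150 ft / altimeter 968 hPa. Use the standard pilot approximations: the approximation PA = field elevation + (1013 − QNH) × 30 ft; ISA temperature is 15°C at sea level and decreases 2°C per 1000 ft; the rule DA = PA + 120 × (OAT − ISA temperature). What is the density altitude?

Pressure altitude = 2150 + (1013 − 968) × 30 = 2150 + (+1350) = 3500 ft.
ISA temperature at 3500 ft = 15 − 2 × (3500/1000) = 8°C.
ISA deviation = 39 − 8 = +31°C.
Density altitude = 3500 + 120 × (31) = 7220 ft.

7220 ft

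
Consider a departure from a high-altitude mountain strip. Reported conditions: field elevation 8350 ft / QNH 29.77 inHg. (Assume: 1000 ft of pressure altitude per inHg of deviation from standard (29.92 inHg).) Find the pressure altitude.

8500 ft

Pressure correction = (29.92 − 29.77) × 1000 = +150 ft.
Pressure altitude = 8350 + (+150) = 8500 ft.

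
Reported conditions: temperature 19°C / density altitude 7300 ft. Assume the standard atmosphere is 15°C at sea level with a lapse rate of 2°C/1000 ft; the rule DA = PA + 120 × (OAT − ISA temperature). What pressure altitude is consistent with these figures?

5500 ft

DA = PA + 120 × (OAT − (15 − 2·PA/1000)) = PA + 120·OAT − 1800 + 0.24·PA = 1.24·PA + 120·OAT − 1800.
So 1.24·PA = 7300 − 120 × 19 + 1800 = 6820.
PA = 6820 / 1.24 = 5500 ft.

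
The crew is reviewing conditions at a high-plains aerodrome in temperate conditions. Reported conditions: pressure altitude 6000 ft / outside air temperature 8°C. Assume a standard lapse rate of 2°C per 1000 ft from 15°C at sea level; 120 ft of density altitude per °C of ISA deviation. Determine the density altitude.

6600 ft

ISA temperature at 6000 ft = 15 − 2 × (6000/1000) = 3°C.
ISA deviation = 8 − 3 = +5°C.
Density altitude = 6000 + 120 × (5) = 6000 + (+600) = 6600 ft.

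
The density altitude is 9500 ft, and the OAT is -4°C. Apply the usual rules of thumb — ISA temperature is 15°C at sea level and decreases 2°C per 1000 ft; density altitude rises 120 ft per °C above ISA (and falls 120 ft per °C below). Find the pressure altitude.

9500 ft

DA = PA + 120 × (OAT − (15 − 2·PA/1000)) = PA + 120·OAT − 1800 + 0.24·PA = 1.24·PA + 120·OAT − 1800.
So 1.24·PA = 9500 − 120 × (-4) + 1800 = 11780.
PA = 11780 / 1.24 = 9500 ft.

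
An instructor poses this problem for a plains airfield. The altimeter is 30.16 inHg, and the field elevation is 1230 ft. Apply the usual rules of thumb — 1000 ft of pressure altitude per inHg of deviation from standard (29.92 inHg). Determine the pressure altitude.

Pressure correction = (29.92 − 30.16) × 1000 = -240 ft.
Pressure altitude = 1230 + (-240) = 990 ft.

990 ft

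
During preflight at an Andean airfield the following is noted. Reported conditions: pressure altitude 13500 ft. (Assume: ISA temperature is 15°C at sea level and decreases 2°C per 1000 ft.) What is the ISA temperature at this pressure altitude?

ISA temperature = 15 − 2 × (13500/1000) = 15 − 27 = -12°C.

-12°C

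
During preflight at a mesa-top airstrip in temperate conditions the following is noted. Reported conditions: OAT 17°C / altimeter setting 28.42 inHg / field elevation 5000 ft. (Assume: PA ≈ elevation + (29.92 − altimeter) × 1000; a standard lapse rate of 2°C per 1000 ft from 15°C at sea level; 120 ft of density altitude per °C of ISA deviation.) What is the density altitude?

8300 ft

Pressure altitude = 5000 + (29.92 − 28.42) × 1000 = 5000 + (+1500) = 6500 ft.
ISA temperature at 6500 ft = 15 − 2 × (6500/1000) = 2°C.
ISA deviation = 17 − 2 = +15°C.
Density altitude = 6500 + 120 × (15) = 8300 ft.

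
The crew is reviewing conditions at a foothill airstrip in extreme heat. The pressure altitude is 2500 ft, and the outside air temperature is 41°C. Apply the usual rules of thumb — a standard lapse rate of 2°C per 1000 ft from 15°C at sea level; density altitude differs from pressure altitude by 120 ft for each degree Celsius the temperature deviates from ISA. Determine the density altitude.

6220 ft

ISA temperature at 2500 ft = 15 − 2 × (2500/1000) = 10°C.
ISA deviation = 41 − 10 = +31°C.
Density altitude = 2500 + 120 × (31) = 2500 + (+3720) = 6220 ft.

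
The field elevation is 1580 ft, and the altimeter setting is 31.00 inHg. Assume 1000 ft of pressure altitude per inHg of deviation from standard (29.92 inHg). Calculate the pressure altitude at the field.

500 ft

Pressure correction = (29.92 − 31.00) × 1000 = -1080 ft.
Pressure altitude = 1580 + (-1080) = 500 ft.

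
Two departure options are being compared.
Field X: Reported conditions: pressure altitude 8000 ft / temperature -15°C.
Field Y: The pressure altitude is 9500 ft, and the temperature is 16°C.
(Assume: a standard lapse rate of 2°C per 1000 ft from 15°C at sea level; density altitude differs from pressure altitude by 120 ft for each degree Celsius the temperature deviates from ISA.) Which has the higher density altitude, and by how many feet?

Field X: ISA temp = -1°C, deviation -14°C, DA = 8000 + 120 × (-14) = 6320 ft.
Field Y: ISA temp = -4°C, deviation +20°C, DA = 9500 + 120 × 20 = 11900 ft.
Field Y is higher by 11900 − 6320 = 5580 ft.

Field Y by 5580 ft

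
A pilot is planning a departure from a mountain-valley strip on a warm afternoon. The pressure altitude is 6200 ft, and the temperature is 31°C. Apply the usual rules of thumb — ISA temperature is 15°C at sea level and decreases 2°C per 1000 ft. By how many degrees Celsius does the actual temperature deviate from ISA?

ISA+28.4°C

ISA temperature at 6200 ft = 15 − 2 × (6200/1000) = 2.6°C.
Deviation = OAT − ISA = 31 − 2.6 = +28.4°C.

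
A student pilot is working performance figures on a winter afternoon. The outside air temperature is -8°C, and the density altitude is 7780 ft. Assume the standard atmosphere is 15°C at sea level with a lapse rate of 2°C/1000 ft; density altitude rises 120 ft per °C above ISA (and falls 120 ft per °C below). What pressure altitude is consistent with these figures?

DA = PA + 120 × (OAT − (15 − 2·PA/1000)) = PA + 120·OAT − 1800 + 0.24·PA = 1.24·PA + 120·OAT − 1800.
So 1.24·PA = 7780 − 120 × (-8) + 1800 = 10540.
PA = 10540 / 1.24 = 8500 ft.

8500 ft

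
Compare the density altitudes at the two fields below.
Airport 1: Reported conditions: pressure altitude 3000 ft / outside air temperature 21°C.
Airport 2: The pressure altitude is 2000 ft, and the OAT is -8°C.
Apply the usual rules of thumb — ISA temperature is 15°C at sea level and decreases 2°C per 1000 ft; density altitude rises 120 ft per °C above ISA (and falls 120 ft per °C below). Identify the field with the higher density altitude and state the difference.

Airport 1: ISA temp = 9°C, deviation +12°C, DA = 3000 + 120 × 12 = 4440 ft.
Airport 2: ISA temp = 11°C, deviation -19°C, DA = 2000 + 120 × (-19) = -280 ft.
Airport 1 is higher by 4440 − (-280) = 4720 ft.

Airport 1 by 4720 ft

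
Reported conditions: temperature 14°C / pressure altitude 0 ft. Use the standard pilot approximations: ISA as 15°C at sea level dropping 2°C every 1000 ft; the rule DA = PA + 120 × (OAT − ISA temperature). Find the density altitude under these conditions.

-120 ft

ISA temperature at 0 ft = 15 − 2 × (0/1000) = 15°C.
ISA deviation = 14 − 15 = -1°C.
Density altitude = 0 + 120 × (-1) = 0 + (-120) = -120 ft.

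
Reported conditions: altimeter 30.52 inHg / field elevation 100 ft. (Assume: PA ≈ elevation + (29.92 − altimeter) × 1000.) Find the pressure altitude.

-500 ft

Pressure correction = (29.92 − 30.52) × 1000 = -600 ft.
Pressure altitude = 100 + (-600) = -500 ft.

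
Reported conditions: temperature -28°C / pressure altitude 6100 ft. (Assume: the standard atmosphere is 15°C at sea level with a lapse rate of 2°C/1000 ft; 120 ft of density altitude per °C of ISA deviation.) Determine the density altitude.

ISA temperature at 6100 ft = 15 − 2 × (6100/1000) = 2.8°C.
ISA deviation = -28 − 2.8 = -30.8°C.
Density altitude = 6100 + 120 × (-30.8) = 6100 + (-3696) = 2404 ft.

2404 ft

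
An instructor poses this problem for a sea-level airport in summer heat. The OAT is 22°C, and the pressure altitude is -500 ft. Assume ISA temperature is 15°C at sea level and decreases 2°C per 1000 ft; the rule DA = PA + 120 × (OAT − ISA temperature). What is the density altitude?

220 ft

ISA temperature at -500 ft = 15 − 2 × (-500/1000) = 16°C.
ISA deviation = 22 − 16 = +6°C.
Density altitude = -500 + 120 × (6) = -500 + (+720) = 220 ft.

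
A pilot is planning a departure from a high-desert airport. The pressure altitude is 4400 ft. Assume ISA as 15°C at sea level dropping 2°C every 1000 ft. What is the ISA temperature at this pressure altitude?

ISA temperature = 15 − 2 × (4400/1000) = 15 − 8.8 = 6.2°C.

6.2°C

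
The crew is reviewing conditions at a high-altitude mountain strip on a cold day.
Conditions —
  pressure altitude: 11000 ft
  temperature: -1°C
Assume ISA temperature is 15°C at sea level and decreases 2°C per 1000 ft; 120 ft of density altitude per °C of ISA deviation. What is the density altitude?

11720 ft

ISA temperature at 11000 ft = 15 − 2 × (11000/1000) = -7°C.
ISA deviation = -1 − (-7) = +6°C.
Density altitude = 11000 + 120 × (6) = 11000 + (+720) = 11720 ft.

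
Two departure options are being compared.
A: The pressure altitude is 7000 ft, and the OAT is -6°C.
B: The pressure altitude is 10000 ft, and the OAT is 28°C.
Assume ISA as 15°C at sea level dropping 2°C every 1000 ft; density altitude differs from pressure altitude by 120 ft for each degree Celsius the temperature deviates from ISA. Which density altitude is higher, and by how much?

A: ISA temp = 1°C, deviation -7°C, DA = 7000 + 120 × (-7) = 6160 ft.
B: ISA temp = -5°C, deviation +33°C, DA = 10000 + 120 × 33 = 13960 ft.
B is higher by 13960 − 6160 = 7800 ft.

B by 7800 ft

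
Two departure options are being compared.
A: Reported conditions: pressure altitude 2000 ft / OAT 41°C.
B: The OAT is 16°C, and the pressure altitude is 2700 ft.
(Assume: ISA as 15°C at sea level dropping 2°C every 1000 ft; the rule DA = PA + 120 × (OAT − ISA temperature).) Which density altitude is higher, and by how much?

A by 2132 ft

A: ISA temp = 11°C, deviation +30°C, DA = 2000 + 120 × 30 = 5600 ft.
B: ISA temp = 9.6°C, deviation +6.4°C, DA = 2700 + 120 × 6.4 = 3468 ft.
A is higher by 5600 − 3468 = 2132 ft.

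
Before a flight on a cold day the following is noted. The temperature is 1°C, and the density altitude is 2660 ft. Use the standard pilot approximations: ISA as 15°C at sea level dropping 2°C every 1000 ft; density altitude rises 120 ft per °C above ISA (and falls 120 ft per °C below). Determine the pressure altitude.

DA = PA + 120 × (OAT − (15 − 2·PA/1000)) = PA + 120·OAT − 1800 + 0.24·PA = 1.24·PA + 120·OAT − 1800.
So 1.24·PA = 2660 − 120 × 1 + 1800 = 4340.
PA = 4340 / 1.24 = 3500 ft.

3500 ft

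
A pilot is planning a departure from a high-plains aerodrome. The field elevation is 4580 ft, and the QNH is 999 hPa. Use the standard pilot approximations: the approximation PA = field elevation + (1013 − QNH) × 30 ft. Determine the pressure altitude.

Pressure correction = (1013 − 999) × 30 = +420 ft.
Pressure altitude = 4580 + (+420) = 5000 ft.

5000 ft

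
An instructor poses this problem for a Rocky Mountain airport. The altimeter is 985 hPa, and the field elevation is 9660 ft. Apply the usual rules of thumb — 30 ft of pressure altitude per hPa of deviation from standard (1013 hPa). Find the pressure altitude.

Pressure correction = (1013 − 985) × 30 = +840 ft.
Pressure altitude = 9660 + (+840) = 10500 ft.

10500 ft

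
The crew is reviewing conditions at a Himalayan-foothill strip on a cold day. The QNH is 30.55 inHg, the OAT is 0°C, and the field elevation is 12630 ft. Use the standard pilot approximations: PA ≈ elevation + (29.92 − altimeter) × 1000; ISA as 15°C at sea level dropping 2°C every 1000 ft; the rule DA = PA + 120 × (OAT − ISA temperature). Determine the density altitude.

Pressure altitude = 12630 + (29.92 − 30.55) × 1000 = 12630 + (-630) = 12000 ft.
ISA temperature at 12000 ft = 15 − 2 × (12000/1000) = -9°C.
ISA deviation = 0 − (-9) = +9°C.
Density altitude = 12000 + 120 × (9) = 13080 ft.

13080 ft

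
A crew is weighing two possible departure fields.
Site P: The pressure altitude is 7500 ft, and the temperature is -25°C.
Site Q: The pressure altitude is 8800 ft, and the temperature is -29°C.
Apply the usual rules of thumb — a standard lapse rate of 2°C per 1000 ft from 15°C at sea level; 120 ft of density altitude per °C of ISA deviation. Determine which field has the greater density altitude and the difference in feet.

Site Q by 1132 ft

Site P: ISA temp = 0°C, deviation -25°C, DA = 7500 + 120 × (-25) = 4500 ft.
Site Q: ISA temp = -2.6°C, deviation -26.4°C, DA = 8800 + 120 × (-26.4) = 5632 ft.
Site Q is higher by 5632 − 4500 = 1132 ft.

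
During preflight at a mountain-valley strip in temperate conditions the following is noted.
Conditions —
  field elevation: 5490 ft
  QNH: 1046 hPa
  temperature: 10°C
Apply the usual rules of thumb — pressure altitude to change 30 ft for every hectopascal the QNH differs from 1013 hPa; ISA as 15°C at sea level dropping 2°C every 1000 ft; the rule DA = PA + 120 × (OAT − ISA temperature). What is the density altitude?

4980 ft

Pressure altitude = 5490 + (1013 − 1046) × 30 = 5490 + (-990) = 4500 ft.
ISA temperature at 4500 ft = 15 − 2 × (4500/1000) = 6°C.
ISA deviation = 10 − 6 = +4°C.
Density altitude = 4500 + 120 × (4) = 4980 ft.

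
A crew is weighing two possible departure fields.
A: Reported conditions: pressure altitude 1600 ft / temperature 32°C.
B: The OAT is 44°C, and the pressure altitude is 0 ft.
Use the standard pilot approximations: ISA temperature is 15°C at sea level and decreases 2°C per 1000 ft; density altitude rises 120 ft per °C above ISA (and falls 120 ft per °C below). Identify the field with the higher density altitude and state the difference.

A by 544 ft

A: ISA temp = 11.8°C, deviation +20.2°C, DA = 1600 + 120 × 20.2 = 4024 ft.
B: ISA temp = 15°C, deviation +29°C, DA = 0 + 120 × 29 = 3480 ft.
A is higher by 4024 − 3480 = 544 ft.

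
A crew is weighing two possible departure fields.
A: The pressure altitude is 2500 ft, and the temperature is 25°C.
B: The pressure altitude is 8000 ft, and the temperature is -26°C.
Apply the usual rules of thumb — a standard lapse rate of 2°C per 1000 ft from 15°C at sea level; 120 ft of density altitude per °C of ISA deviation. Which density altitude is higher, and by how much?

B by 700 ft

A: ISA temp = 10°C, deviation +15°C, DA = 2500 + 120 × 15 = 4300 ft.
B: ISA temp = -1°C, deviation -25°C, DA = 8000 + 120 × (-25) = 5000 ft.
B is higher by 5000 − 4300 = 700 ft.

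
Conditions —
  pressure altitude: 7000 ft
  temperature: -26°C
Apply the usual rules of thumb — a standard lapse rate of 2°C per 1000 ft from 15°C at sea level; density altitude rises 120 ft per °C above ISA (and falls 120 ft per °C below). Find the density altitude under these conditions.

ISA temperature at 7000 ft = 15 − 2 × (7000/1000) = 1°C.
ISA deviation = -26 − 1 = -27°C.
Density altitude = 7000 + 120 × (-27) = 7000 + (-3240) = 3760 ft.

3760 ft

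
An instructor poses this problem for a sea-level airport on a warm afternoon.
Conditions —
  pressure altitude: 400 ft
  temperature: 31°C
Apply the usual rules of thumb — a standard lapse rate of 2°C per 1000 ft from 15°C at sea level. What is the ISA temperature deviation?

ISA temperature at 400 ft = 15 − 2 × (400/1000) = 14.2°C.
Deviation = OAT − ISA = 31 − 14.2 = +16.8°C.

ISA+16.8°C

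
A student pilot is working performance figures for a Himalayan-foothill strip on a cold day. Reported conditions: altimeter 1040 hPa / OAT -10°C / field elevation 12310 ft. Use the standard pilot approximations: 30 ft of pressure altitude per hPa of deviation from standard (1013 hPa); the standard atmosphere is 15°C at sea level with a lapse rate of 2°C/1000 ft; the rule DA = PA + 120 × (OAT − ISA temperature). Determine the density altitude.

Pressure altitude = 12310 + (1013 − 1040) × 30 = 12310 + (-810) = 11500 ft.
ISA temperature at 11500 ft = 15 − 2 × (11500/1000) = -8°C.
ISA deviation = -10 − (-8) = -2°C.
Density altitude = 11500 + 120 × (-2) = 11260 ft.

11260 ft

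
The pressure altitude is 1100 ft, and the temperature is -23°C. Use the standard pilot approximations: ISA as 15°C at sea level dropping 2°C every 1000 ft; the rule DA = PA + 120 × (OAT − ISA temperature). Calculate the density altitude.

ISA temperature at 1100 ft = 15 − 2 × (1100/1000) = 12.8°C.
ISA deviation = -23 − 12.8 = -35.8°C.
Density altitude = 1100 + 120 × (-35.8) = 1100 + (-4296) = -3196 ft.

-3196 ft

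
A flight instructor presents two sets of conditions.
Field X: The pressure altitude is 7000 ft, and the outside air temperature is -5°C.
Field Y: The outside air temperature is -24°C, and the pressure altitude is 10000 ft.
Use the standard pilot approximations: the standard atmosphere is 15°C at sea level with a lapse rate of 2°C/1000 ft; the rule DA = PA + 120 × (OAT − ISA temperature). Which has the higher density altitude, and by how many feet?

Field Y by 1440 ft

Field X: ISA temp = 1°C, deviation -6°C, DA = 7000 + 120 × (-6) = 6280 ft.
Field Y: ISA temp = -5°C, deviation -19°C, DA = 10000 + 120 × (-19) = 7720 ft.
Field Y is higher by 7720 − 6280 = 1440 ft.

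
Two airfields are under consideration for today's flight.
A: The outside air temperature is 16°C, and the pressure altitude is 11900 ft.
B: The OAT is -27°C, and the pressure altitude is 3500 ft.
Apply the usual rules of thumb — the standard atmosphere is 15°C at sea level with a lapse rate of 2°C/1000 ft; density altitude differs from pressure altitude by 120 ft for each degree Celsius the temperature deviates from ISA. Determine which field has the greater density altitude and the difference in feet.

A by 15576 ft

A: ISA temp = -8.8°C, deviation +24.8°C, DA = 11900 + 120 × 24.8 = 14876 ft.
B: ISA temp = 8°C, deviation -35°C, DA = 3500 + 120 × (-35) = -700 ft.
A is higher by 14876 − (-700) = 15576 ft.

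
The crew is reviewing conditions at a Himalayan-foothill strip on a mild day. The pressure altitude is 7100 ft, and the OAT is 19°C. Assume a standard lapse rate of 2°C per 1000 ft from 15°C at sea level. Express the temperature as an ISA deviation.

ISA+18.2°C

ISA temperature at 7100 ft = 15 − 2 × (7100/1000) = 0.8°C.
Deviation = OAT − ISA = 19 − 0.8 = +18.2°C.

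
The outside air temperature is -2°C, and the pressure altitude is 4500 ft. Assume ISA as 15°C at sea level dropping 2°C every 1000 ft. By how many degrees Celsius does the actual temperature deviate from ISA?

ISA temperature at 4500 ft = 15 − 2 × (4500/1000) = 6°C.
Deviation = OAT − ISA = -2 − 6 = -8°C.

ISA-8°C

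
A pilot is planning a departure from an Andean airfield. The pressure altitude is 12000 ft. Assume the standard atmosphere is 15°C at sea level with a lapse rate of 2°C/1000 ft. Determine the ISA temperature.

ISA temperature = 15 − 2 × (12000/1000) = 15 − 24 = -9°C.

-9°C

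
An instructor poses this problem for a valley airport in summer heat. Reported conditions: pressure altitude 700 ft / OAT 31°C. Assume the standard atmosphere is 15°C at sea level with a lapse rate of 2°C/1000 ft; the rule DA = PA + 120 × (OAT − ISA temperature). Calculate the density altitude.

2788 ft

ISA temperature at 700 ft = 15 − 2 × (700/1000) = 13.6°C.
ISA deviation = 31 − 13.6 = +17.4°C.
Density altitude = 700 + 120 × (17.4) = 700 + (+2088) = 2788 ft.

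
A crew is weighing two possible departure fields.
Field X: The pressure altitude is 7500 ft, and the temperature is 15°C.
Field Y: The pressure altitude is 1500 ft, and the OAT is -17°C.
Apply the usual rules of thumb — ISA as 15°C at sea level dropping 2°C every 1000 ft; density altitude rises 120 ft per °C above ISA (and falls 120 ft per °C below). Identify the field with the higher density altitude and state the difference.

Field X by 11280 ft

Field X: ISA temp = 0°C, deviation +15°C, DA = 7500 + 120 × 15 = 9300 ft.
Field Y: ISA temp = 12°C, deviation -29°C, DA = 1500 + 120 × (-29) = -1980 ft.
Field X is higher by 9300 − (-1980) = 11280 ft.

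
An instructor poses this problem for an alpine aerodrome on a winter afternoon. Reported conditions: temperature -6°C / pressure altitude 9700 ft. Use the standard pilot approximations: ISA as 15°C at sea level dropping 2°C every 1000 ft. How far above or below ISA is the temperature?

ISA-1.6°C

ISA temperature at 9700 ft = 15 − 2 × (9700/1000) = -4.4°C.
Deviation = OAT − ISA = -6 − (-4.4) = -1.6°C.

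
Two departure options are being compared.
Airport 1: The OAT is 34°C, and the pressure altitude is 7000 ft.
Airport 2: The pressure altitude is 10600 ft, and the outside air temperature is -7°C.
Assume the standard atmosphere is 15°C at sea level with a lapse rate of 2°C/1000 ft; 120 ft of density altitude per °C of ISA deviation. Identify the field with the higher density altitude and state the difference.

Airport 1 by 456 ft

Airport 1: ISA temp = 1°C, deviation +33°C, DA = 7000 + 120 × 33 = 10960 ft.
Airport 2: ISA temp = -6.2°C, deviation -0.8°C, DA = 10600 + 120 × (-0.8) = 10504 ft.
Airport 1 is higher by 10960 − 10504 = 456 ft.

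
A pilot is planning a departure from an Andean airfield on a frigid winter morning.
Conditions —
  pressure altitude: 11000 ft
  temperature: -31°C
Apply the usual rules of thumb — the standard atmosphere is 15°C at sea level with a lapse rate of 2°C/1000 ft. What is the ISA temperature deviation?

ISA-24°C

ISA temperature at 11000 ft = 15 − 2 × (11000/1000) = -7°C.
Deviation = OAT − ISA = -31 − (-7) = -24°C.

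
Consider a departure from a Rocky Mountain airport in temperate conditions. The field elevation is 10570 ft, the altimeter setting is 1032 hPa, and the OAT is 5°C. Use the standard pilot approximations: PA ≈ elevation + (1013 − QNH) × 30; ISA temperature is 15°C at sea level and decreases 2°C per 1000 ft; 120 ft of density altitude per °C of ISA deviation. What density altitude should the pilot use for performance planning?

Pressure altitude = 10570 + (1013 − 1032) × 30 = 10570 + (-570) = 10000 ft.
ISA temperature at 10000 ft = 15 − 2 × (10000/1000) = -5°C.
ISA deviation = 5 − (-5) = +10°C.
Density altitude = 10000 + 120 × (10) = 11200 ft.

11200 ft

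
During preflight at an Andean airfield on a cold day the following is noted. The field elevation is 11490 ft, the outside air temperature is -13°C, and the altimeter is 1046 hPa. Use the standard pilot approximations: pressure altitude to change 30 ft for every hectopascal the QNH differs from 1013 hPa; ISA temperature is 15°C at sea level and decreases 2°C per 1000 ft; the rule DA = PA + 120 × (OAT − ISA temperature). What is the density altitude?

Pressure altitude = 11490 + (1013 − 1046) × 30 = 11490 + (-990) = 10500 ft.
ISA temperature at 10500 ft = 15 − 2 × (10500/1000) = -6°C.
ISA deviation = -13 − (-6) = -7°C.
Density altitude = 10500 + 120 × (-7) = 9660 ft.

9660 ft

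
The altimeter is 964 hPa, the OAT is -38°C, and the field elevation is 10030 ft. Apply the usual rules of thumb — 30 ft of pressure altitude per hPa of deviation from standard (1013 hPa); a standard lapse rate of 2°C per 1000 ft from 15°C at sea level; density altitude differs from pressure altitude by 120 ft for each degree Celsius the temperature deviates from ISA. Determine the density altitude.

7900 ft

Pressure altitude = 10030 + (1013 − 964) × 30 = 10030 + (+1470) = 11500 ft.
ISA temperature at 11500 ft = 15 − 2 × (11500/1000) = -8°C.
ISA deviation = -38 − (-8) = -30°C.
Density altitude = 11500 + 120 × (-30) = 7900 ft.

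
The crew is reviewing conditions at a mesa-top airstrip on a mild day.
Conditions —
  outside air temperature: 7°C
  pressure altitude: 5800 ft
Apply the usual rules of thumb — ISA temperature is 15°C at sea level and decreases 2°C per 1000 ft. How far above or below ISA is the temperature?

ISA+3.6°C

ISA temperature at 5800 ft = 15 − 2 × (5800/1000) = 3.4°C.
Deviation = OAT − ISA = 7 − 3.4 = +3.6°C.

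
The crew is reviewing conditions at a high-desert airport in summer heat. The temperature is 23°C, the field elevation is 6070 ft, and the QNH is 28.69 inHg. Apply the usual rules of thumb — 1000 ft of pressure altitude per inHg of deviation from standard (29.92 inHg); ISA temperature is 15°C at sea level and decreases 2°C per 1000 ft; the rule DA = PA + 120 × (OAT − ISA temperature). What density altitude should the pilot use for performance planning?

Pressure altitude = 6070 + (29.92 − 28.69) × 1000 = 6070 + (+1230) = 7300 ft.
ISA temperature at 7300 ft = 15 − 2 × (7300/1000) = 0.4°C.
ISA deviation = 23 − 0.4 = +22.6°C.
Density altitude = 7300 + 120 × (22.6) = 10012 ft.

10012 ft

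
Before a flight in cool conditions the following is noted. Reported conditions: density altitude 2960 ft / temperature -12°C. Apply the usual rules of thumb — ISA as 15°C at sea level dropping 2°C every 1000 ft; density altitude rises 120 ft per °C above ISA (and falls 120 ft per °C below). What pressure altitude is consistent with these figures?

DA = PA + 120 × (OAT − (15 − 2·PA/1000)) = PA + 120·OAT − 1800 + 0.24·PA = 1.24·PA + 120·OAT − 1800.
So 1.24·PA = 2960 − 120 × (-12) + 1800 = 6200.
PA = 6200 / 1.24 = 5000 ft.

5000 ft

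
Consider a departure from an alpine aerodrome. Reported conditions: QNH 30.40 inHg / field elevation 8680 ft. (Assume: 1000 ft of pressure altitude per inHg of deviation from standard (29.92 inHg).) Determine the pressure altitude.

8200 ft

Pressure correction = (29.92 − 30.40) × 1000 = -480 ft.
Pressure altitude = 8680 + (-480) = 8200 ft.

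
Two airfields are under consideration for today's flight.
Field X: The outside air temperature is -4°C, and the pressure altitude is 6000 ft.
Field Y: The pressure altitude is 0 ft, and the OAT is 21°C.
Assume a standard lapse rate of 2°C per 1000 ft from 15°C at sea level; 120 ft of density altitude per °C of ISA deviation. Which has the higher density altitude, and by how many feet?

Field X: ISA temp = 3°C, deviation -7°C, DA = 6000 + 120 × (-7) = 5160 ft.
Field Y: ISA temp = 15°C, deviation +6°C, DA = 0 + 120 × 6 = 720 ft.
Field X is higher by 5160 − 720 = 4440 ft.

Field X by 4440 ft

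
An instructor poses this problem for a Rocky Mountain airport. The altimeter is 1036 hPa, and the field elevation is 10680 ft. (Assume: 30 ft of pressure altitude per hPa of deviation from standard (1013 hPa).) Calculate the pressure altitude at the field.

9990 ft

Pressure correction = (1013 − 1036) × 30 = -690 ft.
Pressure altitude = 10680 + (-690) = 9990 ft.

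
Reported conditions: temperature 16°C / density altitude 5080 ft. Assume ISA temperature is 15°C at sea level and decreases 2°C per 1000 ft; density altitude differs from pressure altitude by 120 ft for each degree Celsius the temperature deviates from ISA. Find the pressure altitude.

DA = PA + 120 × (OAT − (15 − 2·PA/1000)) = PA + 120·OAT − 1800 + 0.24·PA = 1.24·PA + 120·OAT − 1800.
So 1.24·PA = 5080 − 120 × 16 + 1800 = 4960.
PA = 4960 / 1.24 = 4000 ft.

4000 ft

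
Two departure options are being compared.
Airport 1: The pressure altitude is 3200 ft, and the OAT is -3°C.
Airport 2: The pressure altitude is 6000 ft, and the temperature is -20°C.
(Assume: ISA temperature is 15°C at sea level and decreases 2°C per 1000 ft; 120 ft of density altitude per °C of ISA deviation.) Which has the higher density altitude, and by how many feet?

Airport 2 by 1432 ft

Airport 1: ISA temp = 8.6°C, deviation -11.6°C, DA = 3200 + 120 × (-11.6) = 1808 ft.
Airport 2: ISA temp = 3°C, deviation -23°C, DA = 6000 + 120 × (-23) = 3240 ft.
Airport 2 is higher by 3240 − 1808 = 1432 ft.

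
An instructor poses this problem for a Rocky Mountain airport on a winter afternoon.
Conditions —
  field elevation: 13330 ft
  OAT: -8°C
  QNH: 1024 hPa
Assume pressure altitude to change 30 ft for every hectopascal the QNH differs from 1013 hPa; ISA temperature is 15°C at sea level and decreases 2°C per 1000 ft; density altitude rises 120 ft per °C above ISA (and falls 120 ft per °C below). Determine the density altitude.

Pressure altitude = 13330 + (1013 − 1024) × 30 = 13330 + (-330) = 13000 ft.
ISA temperature at 13000 ft = 15 − 2 × (13000/1000) = -11°C.
ISA deviation = -8 − (-11) = +3°C.
Density altitude = 13000 + 120 × (3) = 13360 ft.

13360 ft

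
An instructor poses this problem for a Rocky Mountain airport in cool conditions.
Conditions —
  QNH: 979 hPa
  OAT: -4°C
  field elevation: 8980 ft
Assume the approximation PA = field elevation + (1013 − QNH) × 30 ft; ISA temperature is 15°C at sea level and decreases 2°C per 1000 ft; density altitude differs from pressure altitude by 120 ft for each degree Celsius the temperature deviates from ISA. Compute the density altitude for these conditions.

10120 ft

Pressure altitude = 8980 + (1013 − 979) × 30 = 8980 + (+1020) = 10000 ft.
ISA temperature at 10000 ft = 15 − 2 × (10000/1000) = -5°C.
ISA deviation = -4 − (-5) = +1°C.
Density altitude = 10000 + 120 × (1) = 10120 ft.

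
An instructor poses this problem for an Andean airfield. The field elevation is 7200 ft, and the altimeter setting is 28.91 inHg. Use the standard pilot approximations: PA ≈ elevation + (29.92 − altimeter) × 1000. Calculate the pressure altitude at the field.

8210 ft

Pressure correction = (29.92 − 28.91) × 1000 = +1010 ft.
Pressure altitude = 7200 + (+1010) = 8210 ft.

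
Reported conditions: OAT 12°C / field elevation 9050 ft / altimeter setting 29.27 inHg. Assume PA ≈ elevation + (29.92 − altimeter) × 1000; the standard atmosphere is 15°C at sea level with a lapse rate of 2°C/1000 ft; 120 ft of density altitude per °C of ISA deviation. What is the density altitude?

Pressure altitude = 9050 + (29.92 − 29.27) × 1000 = 9050 + (+650) = 9700 ft.
ISA temperature at 9700 ft = 15 − 2 × (9700/1000) = -4.4°C.
ISA deviation = 12 − (-4.4) = +16.4°C.
Density altitude = 9700 + 120 × (16.4) = 11668 ft.

11668 ft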